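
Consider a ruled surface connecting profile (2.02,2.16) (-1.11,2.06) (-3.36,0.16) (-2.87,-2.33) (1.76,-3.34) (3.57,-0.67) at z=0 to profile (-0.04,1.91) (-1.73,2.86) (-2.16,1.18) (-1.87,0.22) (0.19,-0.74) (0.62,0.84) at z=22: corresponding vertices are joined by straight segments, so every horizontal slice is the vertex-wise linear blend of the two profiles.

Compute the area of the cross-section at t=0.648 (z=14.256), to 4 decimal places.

Area at t=0.648: 12.0178

Cross-section at t=0.648: each vertex is (1-t)·p0[i] + t·p1[i].
  v1: (1-0.648)·(2.02,2.16) + 0.648·(-0.04,1.91) = (0.6851,1.9980)
  v2: (1-0.648)·(-1.11,2.06) + 0.648·(-1.73,2.86) = (-1.5118,2.5784)
  v3: (1-0.648)·(-3.36,0.16) + 0.648·(-2.16,1.18) = (-2.5824,0.8210)
  v4: (1-0.648)·(-2.87,-2.33) + 0.648·(-1.87,0.22) = (-2.2220,-0.6776)
  v5: (1-0.648)·(1.76,-3.34) + 0.648·(0.19,-0.74) = (0.7426,-1.6552)
  v6: (1-0.648)·(3.57,-0.67) + 0.648·(0.62,0.84) = (1.6584,0.3085)
Shoelace sum Σ(x_i·y_{i+1} − x_{i+1}·y_i):
  i=1: 0.6851·2.5784 − -1.5118·1.9980 = +4.7870 (running +4.7870)
  i=2: -1.5118·0.8210 − -2.5824·2.5784 = +5.4174 (running +10.2044)
  i=3: -2.5824·-0.6776 − -2.2220·0.8210 = +3.5740 (running +13.7784)
  i=4: -2.2220·-1.6552 − 0.7426·-0.6776 = +4.1811 (running +17.9595)
  i=5: 0.7426·0.3085 − 1.6584·-1.6552 = +2.9741 (running +20.9335)
  i=6: 1.6584·1.9980 − 0.6851·0.3085 = +3.1021 (running +24.0357)
Area = |Σ|/2 = |24.0357|/2 = 12.0178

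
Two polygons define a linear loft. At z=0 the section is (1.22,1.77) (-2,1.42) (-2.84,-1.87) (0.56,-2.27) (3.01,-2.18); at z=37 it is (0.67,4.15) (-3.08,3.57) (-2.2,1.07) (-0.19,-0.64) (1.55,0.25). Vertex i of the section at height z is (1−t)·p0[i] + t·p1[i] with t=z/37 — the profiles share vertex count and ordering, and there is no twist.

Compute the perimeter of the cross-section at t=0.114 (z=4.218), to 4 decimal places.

Cross-section at t=0.114: each vertex is (1-t)·p0[i] + t·p1[i].
  v1: (1-0.114)·(1.22,1.77) + 0.114·(0.67,4.15) = (1.1573,2.0413)
  v2: (1-0.114)·(-2,1.42) + 0.114·(-3.08,3.57) = (-2.1231,1.6651)
  v3: (1-0.114)·(-2.84,-1.87) + 0.114·(-2.2,1.07) = (-2.7670,-1.5348)
  v4: (1-0.114)·(0.56,-2.27) + 0.114·(-0.19,-0.64) = (0.4745,-2.0842)
  v5: (1-0.114)·(3.01,-2.18) + 0.114·(1.55,0.25) = (2.8436,-1.9030)
Perimeter = Σ |v_{i+1} − v_i|:
  edge 1→2: √(-3.2804² + -0.3762²) = 3.3019 (running 3.3019)
  edge 2→3: √(-0.6439² + -3.1999²) = 3.2641 (running 6.5660)
  edge 3→4: √(3.2415² + -0.5493²) = 3.2878 (running 9.8538)
  edge 4→5: √(2.3691² + 0.1812²) = 2.3760 (running 12.2297)
  edge 5→1: √(-1.6863² + 3.9443²) = 4.2896 (running 16.5194)
Perimeter = 16.5194

Perimeter at t=0.114: 16.5194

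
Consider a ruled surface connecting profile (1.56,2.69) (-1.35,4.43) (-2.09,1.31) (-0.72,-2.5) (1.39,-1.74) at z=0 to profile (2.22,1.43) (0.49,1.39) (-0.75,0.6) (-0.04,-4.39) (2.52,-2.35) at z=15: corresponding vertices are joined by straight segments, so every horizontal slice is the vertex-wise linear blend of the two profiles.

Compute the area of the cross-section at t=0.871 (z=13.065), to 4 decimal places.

Cross-section at t=0.871: each vertex is (1-t)·p0[i] + t·p1[i].
  v1: (1-0.871)·(1.56,2.69) + 0.871·(2.22,1.43) = (2.1349,1.5925)
  v2: (1-0.871)·(-1.35,4.43) + 0.871·(0.49,1.39) = (0.2526,1.7822)
  v3: (1-0.871)·(-2.09,1.31) + 0.871·(-0.75,0.6) = (-0.9229,0.6916)
  v4: (1-0.871)·(-0.72,-2.5) + 0.871·(-0.04,-4.39) = (-0.1277,-4.1462)
  v5: (1-0.871)·(1.39,-1.74) + 0.871·(2.52,-2.35) = (2.3742,-2.2713)
Shoelace sum Σ(x_i·y_{i+1} − x_{i+1}·y_i):
  i=1: 2.1349·1.7822 − 0.2526·1.5925 = +3.4023 (running +3.4023)
  i=2: 0.2526·0.6916 − -0.9229·1.7822 = +1.8194 (running +5.2217)
  i=3: -0.9229·-4.1462 − -0.1277·0.6916 = +3.9147 (running +9.1364)
  i=4: -0.1277·-2.2713 − 2.3742·-4.1462 = +10.1341 (running +19.2705)
  i=5: 2.3742·1.5925 − 2.1349·-2.2713 = +8.6300 (running +27.9005)
Area = |Σ|/2 = |27.9005|/2 = 13.9502

Area at t=0.871: 13.9502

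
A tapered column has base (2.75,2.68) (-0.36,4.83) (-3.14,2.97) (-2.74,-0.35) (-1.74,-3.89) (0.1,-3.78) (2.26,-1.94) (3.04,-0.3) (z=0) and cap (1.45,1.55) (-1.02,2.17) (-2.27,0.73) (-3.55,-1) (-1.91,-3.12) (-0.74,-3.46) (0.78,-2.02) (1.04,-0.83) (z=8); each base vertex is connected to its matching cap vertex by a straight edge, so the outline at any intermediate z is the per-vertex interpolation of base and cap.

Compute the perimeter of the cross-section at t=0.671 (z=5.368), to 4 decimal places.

Perimeter at t=0.671: 18.3196

Cross-section at t=0.671: each vertex is (1-t)·p0[i] + t·p1[i].
  v1: (1-0.671)·(2.75,2.68) + 0.671·(1.45,1.55) = (1.8777,1.9218)
  v2: (1-0.671)·(-0.36,4.83) + 0.671·(-1.02,2.17) = (-0.8029,3.0451)
  v3: (1-0.671)·(-3.14,2.97) + 0.671·(-2.27,0.73) = (-2.5562,1.4670)
  v4: (1-0.671)·(-2.74,-0.35) + 0.671·(-3.55,-1) = (-3.2835,-0.7862)
  v5: (1-0.671)·(-1.74,-3.89) + 0.671·(-1.91,-3.12) = (-1.8541,-3.3733)
  v6: (1-0.671)·(0.1,-3.78) + 0.671·(-0.74,-3.46) = (-0.4636,-3.5653)
  v7: (1-0.671)·(2.26,-1.94) + 0.671·(0.78,-2.02) = (1.2669,-1.9937)
  v8: (1-0.671)·(3.04,-0.3) + 0.671·(1.04,-0.83) = (1.6980,-0.6556)
Perimeter = Σ |v_{i+1} − v_i|:
  edge 1→2: √(-2.6806² + 1.1234²) = 2.9064 (running 2.9064)
  edge 2→3: √(-1.7534² + -1.5782²) = 2.3590 (running 5.2655)
  edge 3→4: √(-0.7273² + -2.2531²) = 2.3676 (running 7.6330)
  edge 4→5: √(1.4294² + -2.5872²) = 2.9558 (running 10.5888)
  edge 5→6: √(1.3904² + -0.1919²) = 1.4036 (running 11.9925)
  edge 6→7: √(1.7306² + 1.5716²) = 2.3377 (running 14.3301)
  edge 7→8: √(0.4311² + 1.3380²) = 1.4058 (running 15.7359)
  edge 8→1: √(0.1797² + 2.5774²) = 2.5837 (running 18.3196)
Perimeter = 18.3196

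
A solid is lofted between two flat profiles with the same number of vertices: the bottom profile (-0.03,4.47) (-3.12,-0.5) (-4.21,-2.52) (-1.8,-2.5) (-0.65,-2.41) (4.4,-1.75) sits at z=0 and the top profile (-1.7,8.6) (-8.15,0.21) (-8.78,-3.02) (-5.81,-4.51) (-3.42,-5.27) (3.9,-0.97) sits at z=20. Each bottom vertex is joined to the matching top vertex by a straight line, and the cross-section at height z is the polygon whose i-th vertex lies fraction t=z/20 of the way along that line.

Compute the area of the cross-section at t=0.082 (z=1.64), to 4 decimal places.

Area at t=0.082: 33.9125

Cross-section at t=0.082: each vertex is (1-t)·p0[i] + t·p1[i].
  v1: (1-0.082)·(-0.03,4.47) + 0.082·(-1.7,8.6) = (-0.1669,4.8087)
  v2: (1-0.082)·(-3.12,-0.5) + 0.082·(-8.15,0.21) = (-3.5325,-0.4418)
  v3: (1-0.082)·(-4.21,-2.52) + 0.082·(-8.78,-3.02) = (-4.5847,-2.5610)
  v4: (1-0.082)·(-1.8,-2.5) + 0.082·(-5.81,-4.51) = (-2.1288,-2.6648)
  v5: (1-0.082)·(-0.65,-2.41) + 0.082·(-3.42,-5.27) = (-0.8771,-2.6445)
  v6: (1-0.082)·(4.4,-1.75) + 0.082·(3.9,-0.97) = (4.3590,-1.6860)
Shoelace sum Σ(x_i·y_{i+1} − x_{i+1}·y_i):
  i=1: -0.1669·-0.4418 − -3.5325·4.8087 = +17.0601 (running +17.0601)
  i=2: -3.5325·-2.5610 − -4.5847·-0.4418 = +7.0212 (running +24.0813)
  i=3: -4.5847·-2.6648 − -2.1288·-2.5610 = +6.7656 (running +30.8469)
  i=4: -2.1288·-2.6445 − -0.8771·-2.6648 = +3.2923 (running +34.1392)
  i=5: -0.8771·-1.6860 − 4.3590·-2.6445 = +13.0064 (running +47.1456)
  i=6: 4.3590·4.8087 − -0.1669·-1.6860 = +20.6795 (running +67.8251)
Area = |Σ|/2 = |67.8251|/2 = 33.9125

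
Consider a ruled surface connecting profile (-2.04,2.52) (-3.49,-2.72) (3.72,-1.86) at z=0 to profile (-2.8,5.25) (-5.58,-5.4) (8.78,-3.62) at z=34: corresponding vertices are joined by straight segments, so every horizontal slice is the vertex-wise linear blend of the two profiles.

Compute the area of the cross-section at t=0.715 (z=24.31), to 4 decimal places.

Cross-section at t=0.715: each vertex is (1-t)·p0[i] + t·p1[i].
  v1: (1-0.715)·(-2.04,2.52) + 0.715·(-2.8,5.25) = (-2.5834,4.4719)
  v2: (1-0.715)·(-3.49,-2.72) + 0.715·(-5.58,-5.4) = (-4.9844,-4.6362)
  v3: (1-0.715)·(3.72,-1.86) + 0.715·(8.78,-3.62) = (7.3379,-3.1184)
Shoelace sum Σ(x_i·y_{i+1} − x_{i+1}·y_i):
  i=1: -2.5834·-4.6362 − -4.9844·4.4719 = +34.2669 (running +34.2669)
  i=2: -4.9844·-3.1184 − 7.3379·-4.6362 = +49.5632 (running +83.8301)
  i=3: 7.3379·4.4719 − -2.5834·-3.1184 = +24.7586 (running +108.5887)
Area = |Σ|/2 = |108.5887|/2 = 54.2944

Area at t=0.715: 54.2944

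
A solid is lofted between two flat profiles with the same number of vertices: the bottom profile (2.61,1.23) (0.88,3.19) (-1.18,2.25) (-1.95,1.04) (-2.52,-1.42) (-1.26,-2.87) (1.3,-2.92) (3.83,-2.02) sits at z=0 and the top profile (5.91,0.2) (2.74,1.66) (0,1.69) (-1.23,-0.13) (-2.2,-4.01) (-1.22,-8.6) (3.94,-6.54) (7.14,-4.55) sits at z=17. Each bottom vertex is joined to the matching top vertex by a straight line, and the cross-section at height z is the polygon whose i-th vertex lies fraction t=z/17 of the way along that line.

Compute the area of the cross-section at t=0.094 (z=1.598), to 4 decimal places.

Cross-section at t=0.094: each vertex is (1-t)·p0[i] + t·p1[i].
  v1: (1-0.094)·(2.61,1.23) + 0.094·(5.91,0.2) = (2.9202,1.1332)
  v2: (1-0.094)·(0.88,3.19) + 0.094·(2.74,1.66) = (1.0548,3.0462)
  v3: (1-0.094)·(-1.18,2.25) + 0.094·(0,1.69) = (-1.0691,2.1974)
  v4: (1-0.094)·(-1.95,1.04) + 0.094·(-1.23,-0.13) = (-1.8823,0.9300)
  v5: (1-0.094)·(-2.52,-1.42) + 0.094·(-2.2,-4.01) = (-2.4899,-1.6635)
  v6: (1-0.094)·(-1.26,-2.87) + 0.094·(-1.22,-8.6) = (-1.2562,-3.4086)
  v7: (1-0.094)·(1.3,-2.92) + 0.094·(3.94,-6.54) = (1.5482,-3.2603)
  v8: (1-0.094)·(3.83,-2.02) + 0.094·(7.14,-4.55) = (4.1411,-2.2578)
Shoelace sum Σ(x_i·y_{i+1} − x_{i+1}·y_i):
  i=1: 2.9202·3.0462 − 1.0548·1.1332 = +7.7001 (running +7.7001)
  i=2: 1.0548·2.1974 − -1.0691·3.0462 = +5.5745 (running +13.2746)
  i=3: -1.0691·0.9300 − -1.8823·2.1974 = +3.1419 (running +16.4165)
  i=4: -1.8823·-1.6635 − -2.4899·0.9300 = +5.4468 (running +21.8633)
  i=5: -2.4899·-3.4086 − -1.2562·-1.6635 = +6.3975 (running +28.2608)
  i=6: -1.2562·-3.2603 − 1.5482·-3.4086 = +9.3728 (running +37.6336)
  i=7: 1.5482·-2.2578 − 4.1411·-3.2603 = +10.0058 (running +47.6394)
  i=8: 4.1411·1.1332 − 2.9202·-2.2578 = +11.2859 (running +58.9253)
Area = |Σ|/2 = |58.9253|/2 = 29.4627

Area at t=0.094: 29.4627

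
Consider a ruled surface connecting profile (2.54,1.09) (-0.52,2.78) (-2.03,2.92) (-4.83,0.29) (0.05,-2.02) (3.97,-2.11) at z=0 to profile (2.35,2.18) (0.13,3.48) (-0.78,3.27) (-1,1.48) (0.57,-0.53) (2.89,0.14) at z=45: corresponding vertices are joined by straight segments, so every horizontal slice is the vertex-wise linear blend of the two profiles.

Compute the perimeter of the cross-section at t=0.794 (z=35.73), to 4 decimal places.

Perimeter at t=0.794: 14.0572

Cross-section at t=0.794: each vertex is (1-t)·p0[i] + t·p1[i].
  v1: (1-0.794)·(2.54,1.09) + 0.794·(2.35,2.18) = (2.3891,1.9555)
  v2: (1-0.794)·(-0.52,2.78) + 0.794·(0.13,3.48) = (-0.0039,3.3358)
  v3: (1-0.794)·(-2.03,2.92) + 0.794·(-0.78,3.27) = (-1.0375,3.1979)
  v4: (1-0.794)·(-4.83,0.29) + 0.794·(-1,1.48) = (-1.7890,1.2349)
  v5: (1-0.794)·(0.05,-2.02) + 0.794·(0.57,-0.53) = (0.4629,-0.8369)
  v6: (1-0.794)·(3.97,-2.11) + 0.794·(2.89,0.14) = (3.1125,-0.3235)
Perimeter = Σ |v_{i+1} − v_i|:
  edge 1→2: √(-2.3930² + 1.3803²) = 2.7626 (running 2.7626)
  edge 2→3: √(-1.0336² + -0.1379²) = 1.0428 (running 3.8054)
  edge 3→4: √(-0.7515² + -1.9630²) = 2.1020 (running 5.9073)
  edge 4→5: √(2.2519² + -2.0718²) = 3.0599 (running 8.9673)
  edge 5→6: √(2.6496² + 0.5134²) = 2.6989 (running 11.6662)
  edge 6→1: √(-0.7233² + 2.2790²) = 2.3910 (running 14.0572)
Perimeter = 14.0572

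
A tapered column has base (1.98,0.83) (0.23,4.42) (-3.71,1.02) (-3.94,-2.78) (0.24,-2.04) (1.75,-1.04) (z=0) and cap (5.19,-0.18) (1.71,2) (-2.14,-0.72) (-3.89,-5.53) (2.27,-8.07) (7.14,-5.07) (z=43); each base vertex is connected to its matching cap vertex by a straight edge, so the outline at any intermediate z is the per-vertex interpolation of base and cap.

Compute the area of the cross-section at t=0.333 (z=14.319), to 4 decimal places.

Cross-section at t=0.333: each vertex is (1-t)·p0[i] + t·p1[i].
  v1: (1-0.333)·(1.98,0.83) + 0.333·(5.19,-0.18) = (3.0489,0.4937)
  v2: (1-0.333)·(0.23,4.42) + 0.333·(1.71,2) = (0.7228,3.6141)
  v3: (1-0.333)·(-3.71,1.02) + 0.333·(-2.14,-0.72) = (-3.1872,0.4406)
  v4: (1-0.333)·(-3.94,-2.78) + 0.333·(-3.89,-5.53) = (-3.9234,-3.6958)
  v5: (1-0.333)·(0.24,-2.04) + 0.333·(2.27,-8.07) = (0.9160,-4.0480)
  v6: (1-0.333)·(1.75,-1.04) + 0.333·(7.14,-5.07) = (3.5449,-2.3820)
Shoelace sum Σ(x_i·y_{i+1} − x_{i+1}·y_i):
  i=1: 3.0489·3.6141 − 0.7228·0.4937 = +10.6624 (running +10.6624)
  i=2: 0.7228·0.4406 − -3.1872·3.6141 = +11.8374 (running +22.4998)
  i=3: -3.1872·-3.6958 − -3.9234·0.4406 = +13.5076 (running +36.0074)
  i=4: -3.9234·-4.0480 − 0.9160·-3.6958 = +19.2670 (running +55.2744)
  i=5: 0.9160·-2.3820 − 3.5449·-4.0480 = +12.1677 (running +67.4421)
  i=6: 3.5449·0.4937 − 3.0489·-2.3820 = +9.0125 (running +76.4546)
Area = |Σ|/2 = |76.4546|/2 = 38.2273

Area at t=0.333: 38.2273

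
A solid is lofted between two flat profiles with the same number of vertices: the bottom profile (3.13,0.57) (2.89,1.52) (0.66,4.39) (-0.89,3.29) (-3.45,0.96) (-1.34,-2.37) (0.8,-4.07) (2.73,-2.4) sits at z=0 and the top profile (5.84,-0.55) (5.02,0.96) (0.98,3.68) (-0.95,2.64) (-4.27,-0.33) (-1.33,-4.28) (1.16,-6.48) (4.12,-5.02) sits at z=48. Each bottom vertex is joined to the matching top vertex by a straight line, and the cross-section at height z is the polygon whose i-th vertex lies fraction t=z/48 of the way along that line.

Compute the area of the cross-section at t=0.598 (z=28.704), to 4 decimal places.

Area at t=0.598: 49.0218

Cross-section at t=0.598: each vertex is (1-t)·p0[i] + t·p1[i].
  v1: (1-0.598)·(3.13,0.57) + 0.598·(5.84,-0.55) = (4.7506,-0.0998)
  v2: (1-0.598)·(2.89,1.52) + 0.598·(5.02,0.96) = (4.1637,1.1851)
  v3: (1-0.598)·(0.66,4.39) + 0.598·(0.98,3.68) = (0.8514,3.9654)
  v4: (1-0.598)·(-0.89,3.29) + 0.598·(-0.95,2.64) = (-0.9259,2.9013)
  v5: (1-0.598)·(-3.45,0.96) + 0.598·(-4.27,-0.33) = (-3.9404,0.1886)
  v6: (1-0.598)·(-1.34,-2.37) + 0.598·(-1.33,-4.28) = (-1.3340,-3.5122)
  v7: (1-0.598)·(0.8,-4.07) + 0.598·(1.16,-6.48) = (1.0153,-5.5112)
  v8: (1-0.598)·(2.73,-2.4) + 0.598·(4.12,-5.02) = (3.5612,-3.9668)
Shoelace sum Σ(x_i·y_{i+1} − x_{i+1}·y_i):
  i=1: 4.7506·1.1851 − 4.1637·-0.0998 = +6.0454 (running +6.0454)
  i=2: 4.1637·3.9654 − 0.8514·1.1851 = +15.5020 (running +21.5474)
  i=3: 0.8514·2.9013 − -0.9259·3.9654 = +6.1416 (running +27.6890)
  i=4: -0.9259·0.1886 − -3.9404·2.9013 = +11.2576 (running +38.9465)
  i=5: -3.9404·-3.5122 − -1.3340·0.1886 = +14.0908 (running +53.0373)
  i=6: -1.3340·-5.5112 − 1.0153·-3.5122 = +10.9179 (running +63.9552)
  i=7: 1.0153·-3.9668 − 3.5612·-5.5112 = +15.5992 (running +79.5544)
  i=8: 3.5612·-0.0998 − 4.7506·-3.9668 = +18.4891 (running +98.0435)
Area = |Σ|/2 = |98.0435|/2 = 49.0218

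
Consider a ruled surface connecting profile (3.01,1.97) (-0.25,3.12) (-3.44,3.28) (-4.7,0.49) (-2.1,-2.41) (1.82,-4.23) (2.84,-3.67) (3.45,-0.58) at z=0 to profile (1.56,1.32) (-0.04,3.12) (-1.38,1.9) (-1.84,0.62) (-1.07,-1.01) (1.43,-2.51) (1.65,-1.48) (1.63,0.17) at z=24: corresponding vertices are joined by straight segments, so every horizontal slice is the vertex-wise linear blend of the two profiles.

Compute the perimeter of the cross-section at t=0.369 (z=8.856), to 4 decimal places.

Perimeter at t=0.369: 20.5270

Cross-section at t=0.369: each vertex is (1-t)·p0[i] + t·p1[i].
  v1: (1-0.369)·(3.01,1.97) + 0.369·(1.56,1.32) = (2.4749,1.7301)
  v2: (1-0.369)·(-0.25,3.12) + 0.369·(-0.04,3.12) = (-0.1725,3.1200)
  v3: (1-0.369)·(-3.44,3.28) + 0.369·(-1.38,1.9) = (-2.6799,2.7708)
  v4: (1-0.369)·(-4.7,0.49) + 0.369·(-1.84,0.62) = (-3.6447,0.5380)
  v5: (1-0.369)·(-2.1,-2.41) + 0.369·(-1.07,-1.01) = (-1.7199,-1.8934)
  v6: (1-0.369)·(1.82,-4.23) + 0.369·(1.43,-2.51) = (1.6761,-3.5953)
  v7: (1-0.369)·(2.84,-3.67) + 0.369·(1.65,-1.48) = (2.4009,-2.8619)
  v8: (1-0.369)·(3.45,-0.58) + 0.369·(1.63,0.17) = (2.7784,-0.3032)
Perimeter = Σ |v_{i+1} − v_i|:
  edge 1→2: √(-2.6475² + 1.3899²) = 2.9901 (running 2.9901)
  edge 2→3: √(-2.5074² + -0.3492²) = 2.5316 (running 5.5217)
  edge 3→4: √(-0.9648² + -2.2328²) = 2.4323 (running 7.9540)
  edge 4→5: √(1.9247² + -2.4314²) = 3.1010 (running 11.0550)
  edge 5→6: √(3.3960² + -1.7019²) = 3.7986 (running 14.8536)
  edge 6→7: √(0.7248² + 0.7334²) = 1.0311 (running 15.8847)
  edge 7→8: √(0.3775² + 2.5586²) = 2.5863 (running 18.4711)
  edge 8→1: √(-0.3035² + 2.0334²) = 2.0559 (running 20.5270)
Perimeter = 20.5270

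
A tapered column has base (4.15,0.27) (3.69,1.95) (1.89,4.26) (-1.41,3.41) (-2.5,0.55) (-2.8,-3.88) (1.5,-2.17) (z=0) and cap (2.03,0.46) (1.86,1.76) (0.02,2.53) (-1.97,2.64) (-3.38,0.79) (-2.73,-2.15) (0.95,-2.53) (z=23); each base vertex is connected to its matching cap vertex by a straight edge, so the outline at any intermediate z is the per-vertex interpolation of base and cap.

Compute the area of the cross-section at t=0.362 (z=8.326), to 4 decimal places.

Area at t=0.362: 30.6446

Cross-section at t=0.362: each vertex is (1-t)·p0[i] + t·p1[i].
  v1: (1-0.362)·(4.15,0.27) + 0.362·(2.03,0.46) = (3.3826,0.3388)
  v2: (1-0.362)·(3.69,1.95) + 0.362·(1.86,1.76) = (3.0275,1.8812)
  v3: (1-0.362)·(1.89,4.26) + 0.362·(0.02,2.53) = (1.2131,3.6337)
  v4: (1-0.362)·(-1.41,3.41) + 0.362·(-1.97,2.64) = (-1.6127,3.1313)
  v5: (1-0.362)·(-2.5,0.55) + 0.362·(-3.38,0.79) = (-2.8186,0.6369)
  v6: (1-0.362)·(-2.8,-3.88) + 0.362·(-2.73,-2.15) = (-2.7747,-3.2537)
  v7: (1-0.362)·(1.5,-2.17) + 0.362·(0.95,-2.53) = (1.3009,-2.3003)
Shoelace sum Σ(x_i·y_{i+1} − x_{i+1}·y_i):
  i=1: 3.3826·1.8812 − 3.0275·0.3388 = +5.3377 (running +5.3377)
  i=2: 3.0275·3.6337 − 1.2131·1.8812 = +8.7193 (running +14.0569)
  i=3: 1.2131·3.1313 − -1.6127·3.6337 = +9.6586 (running +23.7155)
  i=4: -1.6127·0.6369 − -2.8186·3.1313 = +7.7985 (running +31.5141)
  i=5: -2.8186·-3.2537 − -2.7747·0.6369 = +10.9380 (running +42.4521)
  i=6: -2.7747·-2.3003 − 1.3009·-3.2537 = +10.6154 (running +53.0675)
  i=7: 1.3009·0.3388 − 3.3826·-2.3003 = +8.2217 (running +61.2891)
Area = |Σ|/2 = |61.2891|/2 = 30.6446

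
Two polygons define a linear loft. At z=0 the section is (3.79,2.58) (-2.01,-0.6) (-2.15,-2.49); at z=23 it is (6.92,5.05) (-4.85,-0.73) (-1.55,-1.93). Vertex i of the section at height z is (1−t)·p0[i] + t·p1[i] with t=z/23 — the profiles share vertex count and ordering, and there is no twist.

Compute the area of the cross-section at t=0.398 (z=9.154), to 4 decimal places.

Cross-section at t=0.398: each vertex is (1-t)·p0[i] + t·p1[i].
  v1: (1-0.398)·(3.79,2.58) + 0.398·(6.92,5.05) = (5.0357,3.5631)
  v2: (1-0.398)·(-2.01,-0.6) + 0.398·(-4.85,-0.73) = (-3.1403,-0.6517)
  v3: (1-0.398)·(-2.15,-2.49) + 0.398·(-1.55,-1.93) = (-1.9112,-2.2671)
Shoelace sum Σ(x_i·y_{i+1} − x_{i+1}·y_i):
  i=1: 5.0357·-0.6517 − -3.1403·3.5631 = +7.9072 (running +7.9072)
  i=2: -3.1403·-2.2671 − -1.9112·-0.6517 = +5.8739 (running +13.7810)
  i=3: -1.9112·3.5631 − 5.0357·-2.2671 = +4.6069 (running +18.3879)
Area = |Σ|/2 = |18.3879|/2 = 9.1940

Area at t=0.398: 9.1940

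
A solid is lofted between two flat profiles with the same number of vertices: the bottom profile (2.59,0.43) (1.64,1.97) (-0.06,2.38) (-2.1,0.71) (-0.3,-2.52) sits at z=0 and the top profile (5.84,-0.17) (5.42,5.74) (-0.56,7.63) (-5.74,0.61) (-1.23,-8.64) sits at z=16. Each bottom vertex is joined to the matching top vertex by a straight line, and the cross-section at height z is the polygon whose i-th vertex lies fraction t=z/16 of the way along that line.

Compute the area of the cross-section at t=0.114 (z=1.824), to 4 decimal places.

Cross-section at t=0.114: each vertex is (1-t)·p0[i] + t·p1[i].
  v1: (1-0.114)·(2.59,0.43) + 0.114·(5.84,-0.17) = (2.9605,0.3616)
  v2: (1-0.114)·(1.64,1.97) + 0.114·(5.42,5.74) = (2.0709,2.3998)
  v3: (1-0.114)·(-0.06,2.38) + 0.114·(-0.56,7.63) = (-0.1170,2.9785)
  v4: (1-0.114)·(-2.1,0.71) + 0.114·(-5.74,0.61) = (-2.5150,0.6986)
  v5: (1-0.114)·(-0.3,-2.52) + 0.114·(-1.23,-8.64) = (-0.4060,-3.2177)
Shoelace sum Σ(x_i·y_{i+1} − x_{i+1}·y_i):
  i=1: 2.9605·2.3998 − 2.0709·0.3616 = +6.3557 (running +6.3557)
  i=2: 2.0709·2.9785 − -0.1170·2.3998 = +6.4490 (running +12.8047)
  i=3: -0.1170·0.6986 − -2.5150·2.9785 = +7.4091 (running +20.2138)
  i=4: -2.5150·-3.2177 − -0.4060·0.6986 = +8.3760 (running +28.5898)
  i=5: -0.4060·0.3616 − 2.9605·-3.2177 = +9.3791 (running +37.9689)
Area = |Σ|/2 = |37.9689|/2 = 18.9844

Area at t=0.114: 18.9844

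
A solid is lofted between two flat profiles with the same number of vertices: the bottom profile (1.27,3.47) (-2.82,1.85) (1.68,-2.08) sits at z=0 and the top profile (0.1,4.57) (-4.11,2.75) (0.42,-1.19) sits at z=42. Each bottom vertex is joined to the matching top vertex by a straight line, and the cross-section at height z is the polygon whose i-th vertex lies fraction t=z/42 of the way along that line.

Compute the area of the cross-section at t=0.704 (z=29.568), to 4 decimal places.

Cross-section at t=0.704: each vertex is (1-t)·p0[i] + t·p1[i].
  v1: (1-0.704)·(1.27,3.47) + 0.704·(0.1,4.57) = (0.4463,4.2444)
  v2: (1-0.704)·(-2.82,1.85) + 0.704·(-4.11,2.75) = (-3.7282,2.4836)
  v3: (1-0.704)·(1.68,-2.08) + 0.704·(0.42,-1.19) = (0.7930,-1.4534)
Shoelace sum Σ(x_i·y_{i+1} − x_{i+1}·y_i):
  i=1: 0.4463·2.4836 − -3.7282·4.2444 = +16.9323 (running +16.9323)
  i=2: -3.7282·-1.4534 − 0.7930·2.4836 = +3.4493 (running +20.3815)
  i=3: 0.7930·4.2444 − 0.4463·-1.4534 = +4.0143 (running +24.3959)
Area = |Σ|/2 = |24.3959|/2 = 12.1979

Area at t=0.704: 12.1979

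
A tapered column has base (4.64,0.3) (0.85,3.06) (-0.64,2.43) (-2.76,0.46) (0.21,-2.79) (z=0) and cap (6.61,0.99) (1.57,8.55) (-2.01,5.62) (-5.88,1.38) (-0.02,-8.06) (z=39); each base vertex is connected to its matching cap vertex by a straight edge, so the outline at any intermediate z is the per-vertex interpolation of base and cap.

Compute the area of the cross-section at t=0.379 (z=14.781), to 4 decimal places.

Area at t=0.379: 47.5732

Cross-section at t=0.379: each vertex is (1-t)·p0[i] + t·p1[i].
  v1: (1-0.379)·(4.64,0.3) + 0.379·(6.61,0.99) = (5.3866,0.5615)
  v2: (1-0.379)·(0.85,3.06) + 0.379·(1.57,8.55) = (1.1229,5.1407)
  v3: (1-0.379)·(-0.64,2.43) + 0.379·(-2.01,5.62) = (-1.1592,3.6390)
  v4: (1-0.379)·(-2.76,0.46) + 0.379·(-5.88,1.38) = (-3.9425,0.8087)
  v5: (1-0.379)·(0.21,-2.79) + 0.379·(-0.02,-8.06) = (0.1228,-4.7873)
Shoelace sum Σ(x_i·y_{i+1} − x_{i+1}·y_i):
  i=1: 5.3866·5.1407 − 1.1229·0.5615 = +27.0606 (running +27.0606)
  i=2: 1.1229·3.6390 − -1.1592·5.1407 = +10.0454 (running +37.1060)
  i=3: -1.1592·0.8087 − -3.9425·3.6390 = +13.4093 (running +50.5153)
  i=4: -3.9425·-4.7873 − 0.1228·0.8087 = +18.7746 (running +69.2899)
  i=5: 0.1228·0.5615 − 5.3866·-4.7873 = +25.8565 (running +95.1465)
Area = |Σ|/2 = |95.1465|/2 = 47.5732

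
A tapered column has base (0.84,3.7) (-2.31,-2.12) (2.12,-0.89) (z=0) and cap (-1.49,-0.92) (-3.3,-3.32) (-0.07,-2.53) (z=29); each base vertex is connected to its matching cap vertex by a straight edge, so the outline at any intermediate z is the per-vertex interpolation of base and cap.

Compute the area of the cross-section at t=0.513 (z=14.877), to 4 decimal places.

Area at t=0.513: 6.5172

Cross-section at t=0.513: each vertex is (1-t)·p0[i] + t·p1[i].
  v1: (1-0.513)·(0.84,3.7) + 0.513·(-1.49,-0.92) = (-0.3553,1.3299)
  v2: (1-0.513)·(-2.31,-2.12) + 0.513·(-3.3,-3.32) = (-2.8179,-2.7356)
  v3: (1-0.513)·(2.12,-0.89) + 0.513·(-0.07,-2.53) = (0.9965,-1.7313)
Shoelace sum Σ(x_i·y_{i+1} − x_{i+1}·y_i):
  i=1: -0.3553·-2.7356 − -2.8179·1.3299 = +4.7195 (running +4.7195)
  i=2: -2.8179·-1.7313 − 0.9965·-2.7356 = +7.6047 (running +12.3243)
  i=3: 0.9965·1.3299 − -0.3553·-1.7313 = +0.7102 (running +13.0345)
Area = |Σ|/2 = |13.0345|/2 = 6.5172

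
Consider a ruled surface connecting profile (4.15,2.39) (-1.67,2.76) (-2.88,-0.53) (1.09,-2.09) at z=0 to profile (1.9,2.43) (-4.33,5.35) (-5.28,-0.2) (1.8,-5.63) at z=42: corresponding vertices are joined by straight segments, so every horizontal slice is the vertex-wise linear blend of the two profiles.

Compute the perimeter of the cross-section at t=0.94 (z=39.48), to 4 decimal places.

Perimeter at t=0.94: 28.7777

Cross-section at t=0.94: each vertex is (1-t)·p0[i] + t·p1[i].
  v1: (1-0.94)·(4.15,2.39) + 0.94·(1.9,2.43) = (2.0350,2.4276)
  v2: (1-0.94)·(-1.67,2.76) + 0.94·(-4.33,5.35) = (-4.1704,5.1946)
  v3: (1-0.94)·(-2.88,-0.53) + 0.94·(-5.28,-0.2) = (-5.1360,-0.2198)
  v4: (1-0.94)·(1.09,-2.09) + 0.94·(1.8,-5.63) = (1.7574,-5.4176)
Perimeter = Σ |v_{i+1} − v_i|:
  edge 1→2: √(-6.2054² + 2.7670²) = 6.7944 (running 6.7944)
  edge 2→3: √(-0.9656² + -5.4144²) = 5.4998 (running 12.2942)
  edge 3→4: √(6.8934² + -5.1978²) = 8.6334 (running 20.9276)
  edge 4→1: √(0.2776² + 7.8452²) = 7.8501 (running 28.7777)
Perimeter = 28.7777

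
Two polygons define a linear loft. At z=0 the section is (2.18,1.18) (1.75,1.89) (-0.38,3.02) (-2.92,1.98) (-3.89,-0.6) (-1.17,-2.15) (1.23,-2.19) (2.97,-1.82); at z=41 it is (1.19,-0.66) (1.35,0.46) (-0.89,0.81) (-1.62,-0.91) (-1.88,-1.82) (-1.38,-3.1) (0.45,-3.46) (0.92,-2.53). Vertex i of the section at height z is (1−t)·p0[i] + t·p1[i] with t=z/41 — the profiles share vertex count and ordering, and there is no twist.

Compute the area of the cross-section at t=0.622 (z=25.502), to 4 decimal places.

Cross-section at t=0.622: each vertex is (1-t)·p0[i] + t·p1[i].
  v1: (1-0.622)·(2.18,1.18) + 0.622·(1.19,-0.66) = (1.5642,0.0355)
  v2: (1-0.622)·(1.75,1.89) + 0.622·(1.35,0.46) = (1.5012,1.0005)
  v3: (1-0.622)·(-0.38,3.02) + 0.622·(-0.89,0.81) = (-0.6972,1.6454)
  v4: (1-0.622)·(-2.92,1.98) + 0.622·(-1.62,-0.91) = (-2.1114,0.1824)
  v5: (1-0.622)·(-3.89,-0.6) + 0.622·(-1.88,-1.82) = (-2.6398,-1.3588)
  v6: (1-0.622)·(-1.17,-2.15) + 0.622·(-1.38,-3.1) = (-1.3006,-2.7409)
  v7: (1-0.622)·(1.23,-2.19) + 0.622·(0.45,-3.46) = (0.7448,-2.9799)
  v8: (1-0.622)·(2.97,-1.82) + 0.622·(0.92,-2.53) = (1.6949,-2.2616)
Shoelace sum Σ(x_i·y_{i+1} − x_{i+1}·y_i):
  i=1: 1.5642·1.0005 − 1.5012·0.0355 = +1.5117 (running +1.5117)
  i=2: 1.5012·1.6454 − -0.6972·1.0005 = +3.1676 (running +4.6794)
  i=3: -0.6972·0.1824 − -2.1114·1.6454 = +3.3469 (running +8.0263)
  i=4: -2.1114·-1.3588 − -2.6398·0.1824 = +3.3506 (running +11.3769)
  i=5: -2.6398·-2.7409 − -1.3006·-1.3588 = +5.4680 (running +16.8449)
  i=6: -1.3006·-2.9799 − 0.7448·-2.7409 = +5.9173 (running +22.7622)
  i=7: 0.7448·-2.2616 − 1.6949·-2.9799 = +3.3662 (running +26.1284)
  i=8: 1.6949·0.0355 − 1.5642·-2.2616 = +3.5979 (running +29.7262)
Area = |Σ|/2 = |29.7262|/2 = 14.8631

Area at t=0.622: 14.8631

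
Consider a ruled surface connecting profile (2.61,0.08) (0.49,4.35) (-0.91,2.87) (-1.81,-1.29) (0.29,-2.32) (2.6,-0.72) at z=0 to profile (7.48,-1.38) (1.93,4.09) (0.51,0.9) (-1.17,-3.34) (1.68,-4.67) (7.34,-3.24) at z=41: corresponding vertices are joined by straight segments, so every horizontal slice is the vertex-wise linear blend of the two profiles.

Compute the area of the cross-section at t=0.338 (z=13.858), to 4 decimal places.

Cross-section at t=0.338: each vertex is (1-t)·p0[i] + t·p1[i].
  v1: (1-0.338)·(2.61,0.08) + 0.338·(7.48,-1.38) = (4.2561,-0.4135)
  v2: (1-0.338)·(0.49,4.35) + 0.338·(1.93,4.09) = (0.9767,4.2621)
  v3: (1-0.338)·(-0.91,2.87) + 0.338·(0.51,0.9) = (-0.4300,2.2041)
  v4: (1-0.338)·(-1.81,-1.29) + 0.338·(-1.17,-3.34) = (-1.5937,-1.9829)
  v5: (1-0.338)·(0.29,-2.32) + 0.338·(1.68,-4.67) = (0.7598,-3.1143)
  v6: (1-0.338)·(2.6,-0.72) + 0.338·(7.34,-3.24) = (4.2021,-1.5718)
Shoelace sum Σ(x_i·y_{i+1} − x_{i+1}·y_i):
  i=1: 4.2561·4.2621 − 0.9767·-0.4135 = +18.5437 (running +18.5437)
  i=2: 0.9767·2.2041 − -0.4300·4.2621 = +3.9857 (running +22.5294)
  i=3: -0.4300·-1.9829 − -1.5937·2.2041 = +4.3654 (running +26.8948)
  i=4: -1.5937·-3.1143 − 0.7598·-1.9829 = +6.4698 (running +33.3647)
  i=5: 0.7598·-1.5718 − 4.2021·-3.1143 = +11.8924 (running +45.2571)
  i=6: 4.2021·-0.4135 − 4.2561·-1.5718 = +4.9520 (running +50.2091)
Area = |Σ|/2 = |50.2091|/2 = 25.1045

Area at t=0.338: 25.1045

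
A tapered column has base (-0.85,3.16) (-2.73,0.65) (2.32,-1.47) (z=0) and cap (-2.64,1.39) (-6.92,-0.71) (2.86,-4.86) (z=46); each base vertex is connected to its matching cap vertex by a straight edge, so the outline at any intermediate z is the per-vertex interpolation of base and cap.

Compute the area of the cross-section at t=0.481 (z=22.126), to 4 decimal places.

Area at t=0.481: 13.1686

Cross-section at t=0.481: each vertex is (1-t)·p0[i] + t·p1[i].
  v1: (1-0.481)·(-0.85,3.16) + 0.481·(-2.64,1.39) = (-1.7110,2.3086)
  v2: (1-0.481)·(-2.73,0.65) + 0.481·(-6.92,-0.71) = (-4.7454,-0.0042)
  v3: (1-0.481)·(2.32,-1.47) + 0.481·(2.86,-4.86) = (2.5797,-3.1006)
Shoelace sum Σ(x_i·y_{i+1} − x_{i+1}·y_i):
  i=1: -1.7110·-0.0042 − -4.7454·2.3086 = +10.9625 (running +10.9625)
  i=2: -4.7454·-3.1006 − 2.5797·-0.0042 = +14.7242 (running +25.6867)
  i=3: 2.5797·2.3086 − -1.7110·-3.1006 = +0.6506 (running +26.3373)
Area = |Σ|/2 = |26.3373|/2 = 13.1686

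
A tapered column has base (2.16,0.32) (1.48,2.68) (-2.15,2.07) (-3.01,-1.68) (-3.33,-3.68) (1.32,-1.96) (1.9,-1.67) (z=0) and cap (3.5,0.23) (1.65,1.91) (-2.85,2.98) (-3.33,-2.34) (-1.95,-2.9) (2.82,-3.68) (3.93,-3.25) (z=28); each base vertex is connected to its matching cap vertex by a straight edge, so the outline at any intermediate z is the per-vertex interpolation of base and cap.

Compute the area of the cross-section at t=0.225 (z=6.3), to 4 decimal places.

Cross-section at t=0.225: each vertex is (1-t)·p0[i] + t·p1[i].
  v1: (1-0.225)·(2.16,0.32) + 0.225·(3.5,0.23) = (2.4615,0.2998)
  v2: (1-0.225)·(1.48,2.68) + 0.225·(1.65,1.91) = (1.5183,2.5068)
  v3: (1-0.225)·(-2.15,2.07) + 0.225·(-2.85,2.98) = (-2.3075,2.2748)
  v4: (1-0.225)·(-3.01,-1.68) + 0.225·(-3.33,-2.34) = (-3.0820,-1.8285)
  v5: (1-0.225)·(-3.33,-3.68) + 0.225·(-1.95,-2.9) = (-3.0195,-3.5045)
  v6: (1-0.225)·(1.32,-1.96) + 0.225·(2.82,-3.68) = (1.6575,-2.3470)
  v7: (1-0.225)·(1.9,-1.67) + 0.225·(3.93,-3.25) = (2.3567,-2.0255)
Shoelace sum Σ(x_i·y_{i+1} − x_{i+1}·y_i):
  i=1: 2.4615·2.5068 − 1.5183·0.2998 = +5.7153 (running +5.7153)
  i=2: 1.5183·2.2748 − -2.3075·2.5068 = +9.2380 (running +14.9532)
  i=3: -2.3075·-1.8285 − -3.0820·2.2748 = +11.2300 (running +26.1833)
  i=4: -3.0820·-3.5045 − -3.0195·-1.8285 = +5.2797 (running +31.4630)
  i=5: -3.0195·-2.3470 − 1.6575·-3.5045 = +12.8955 (running +44.3585)
  i=6: 1.6575·-2.0255 − 2.3567·-2.3470 = +2.1740 (running +46.5325)
  i=7: 2.3567·0.2998 − 2.4615·-2.0255 = +5.6922 (running +52.2247)
Area = |Σ|/2 = |52.2247|/2 = 26.1123

Area at t=0.225: 26.1123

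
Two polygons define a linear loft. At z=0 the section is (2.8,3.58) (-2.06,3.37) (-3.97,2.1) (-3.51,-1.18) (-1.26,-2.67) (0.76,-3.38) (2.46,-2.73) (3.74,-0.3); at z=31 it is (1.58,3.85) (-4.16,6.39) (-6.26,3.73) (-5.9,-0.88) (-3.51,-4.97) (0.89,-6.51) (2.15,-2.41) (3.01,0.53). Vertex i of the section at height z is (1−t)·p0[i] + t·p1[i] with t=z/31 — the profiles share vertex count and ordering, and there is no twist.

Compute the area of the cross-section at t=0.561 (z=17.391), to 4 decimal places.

Area at t=0.561: 61.5318

Cross-section at t=0.561: each vertex is (1-t)·p0[i] + t·p1[i].
  v1: (1-0.561)·(2.8,3.58) + 0.561·(1.58,3.85) = (2.1156,3.7315)
  v2: (1-0.561)·(-2.06,3.37) + 0.561·(-4.16,6.39) = (-3.2381,5.0642)
  v3: (1-0.561)·(-3.97,2.1) + 0.561·(-6.26,3.73) = (-5.2547,3.0144)
  v4: (1-0.561)·(-3.51,-1.18) + 0.561·(-5.9,-0.88) = (-4.8508,-1.0117)
  v5: (1-0.561)·(-1.26,-2.67) + 0.561·(-3.51,-4.97) = (-2.5223,-3.9603)
  v6: (1-0.561)·(0.76,-3.38) + 0.561·(0.89,-6.51) = (0.8329,-5.1359)
  v7: (1-0.561)·(2.46,-2.73) + 0.561·(2.15,-2.41) = (2.2861,-2.5505)
  v8: (1-0.561)·(3.74,-0.3) + 0.561·(3.01,0.53) = (3.3305,0.1656)
Shoelace sum Σ(x_i·y_{i+1} − x_{i+1}·y_i):
  i=1: 2.1156·5.0642 − -3.2381·3.7315 = +22.7966 (running +22.7966)
  i=2: -3.2381·3.0144 − -5.2547·5.0642 = +16.8499 (running +39.6465)
  i=3: -5.2547·-1.0117 − -4.8508·3.0144 = +19.9385 (running +59.5851)
  i=4: -4.8508·-3.9603 − -2.5223·-1.0117 = +16.6588 (running +76.2439)
  i=5: -2.5223·-5.1359 − 0.8329·-3.9603 = +16.2528 (running +92.4966)
  i=6: 0.8329·-2.5505 − 2.2861·-5.1359 = +9.6168 (running +102.1135)
  i=7: 2.2861·0.1656 − 3.3305·-2.5505 = +8.8729 (running +110.9864)
  i=8: 3.3305·3.7315 − 2.1156·0.1656 = +12.0771 (running +123.0635)
Area = |Σ|/2 = |123.0635|/2 = 61.5318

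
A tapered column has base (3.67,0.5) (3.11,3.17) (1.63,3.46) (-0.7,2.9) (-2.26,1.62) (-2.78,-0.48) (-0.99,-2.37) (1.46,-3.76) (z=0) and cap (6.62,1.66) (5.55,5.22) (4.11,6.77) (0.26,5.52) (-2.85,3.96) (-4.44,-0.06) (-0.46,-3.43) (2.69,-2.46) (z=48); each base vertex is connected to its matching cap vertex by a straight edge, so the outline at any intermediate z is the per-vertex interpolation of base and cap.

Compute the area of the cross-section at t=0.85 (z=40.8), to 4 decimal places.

Area at t=0.85: 64.3380

Cross-section at t=0.85: each vertex is (1-t)·p0[i] + t·p1[i].
  v1: (1-0.85)·(3.67,0.5) + 0.85·(6.62,1.66) = (6.1775,1.4860)
  v2: (1-0.85)·(3.11,3.17) + 0.85·(5.55,5.22) = (5.1840,4.9125)
  v3: (1-0.85)·(1.63,3.46) + 0.85·(4.11,6.77) = (3.7380,6.2735)
  v4: (1-0.85)·(-0.7,2.9) + 0.85·(0.26,5.52) = (0.1160,5.1270)
  v5: (1-0.85)·(-2.26,1.62) + 0.85·(-2.85,3.96) = (-2.7615,3.6090)
  v6: (1-0.85)·(-2.78,-0.48) + 0.85·(-4.44,-0.06) = (-4.1910,-0.1230)
  v7: (1-0.85)·(-0.99,-2.37) + 0.85·(-0.46,-3.43) = (-0.5395,-3.2710)
  v8: (1-0.85)·(1.46,-3.76) + 0.85·(2.69,-2.46) = (2.5055,-2.6550)
Shoelace sum Σ(x_i·y_{i+1} − x_{i+1}·y_i):
  i=1: 6.1775·4.9125 − 5.1840·1.4860 = +22.6435 (running +22.6435)
  i=2: 5.1840·6.2735 − 3.7380·4.9125 = +14.1589 (running +36.8024)
  i=3: 3.7380·5.1270 − 0.1160·6.2735 = +18.4370 (running +55.2394)
  i=4: 0.1160·3.6090 − -2.7615·5.1270 = +14.5769 (running +69.8163)
  i=5: -2.7615·-0.1230 − -4.1910·3.6090 = +15.4650 (running +85.2813)
  i=6: -4.1910·-3.2710 − -0.5395·-0.1230 = +13.6424 (running +98.9237)
  i=7: -0.5395·-2.6550 − 2.5055·-3.2710 = +9.6279 (running +108.5515)
  i=8: 2.5055·1.4860 − 6.1775·-2.6550 = +20.1244 (running +128.6760)
Area = |Σ|/2 = |128.6760|/2 = 64.3380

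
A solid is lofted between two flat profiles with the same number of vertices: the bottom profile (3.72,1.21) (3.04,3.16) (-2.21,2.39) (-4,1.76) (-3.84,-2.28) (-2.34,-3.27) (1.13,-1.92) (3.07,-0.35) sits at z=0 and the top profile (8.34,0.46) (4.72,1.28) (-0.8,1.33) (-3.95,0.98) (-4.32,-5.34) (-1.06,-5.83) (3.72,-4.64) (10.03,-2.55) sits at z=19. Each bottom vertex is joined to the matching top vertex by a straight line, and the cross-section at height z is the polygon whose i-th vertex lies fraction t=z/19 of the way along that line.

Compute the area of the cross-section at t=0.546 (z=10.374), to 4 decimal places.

Area at t=0.546: 55.7953

Cross-section at t=0.546: each vertex is (1-t)·p0[i] + t·p1[i].
  v1: (1-0.546)·(3.72,1.21) + 0.546·(8.34,0.46) = (6.2425,0.8005)
  v2: (1-0.546)·(3.04,3.16) + 0.546·(4.72,1.28) = (3.9573,2.1335)
  v3: (1-0.546)·(-2.21,2.39) + 0.546·(-0.8,1.33) = (-1.4401,1.8112)
  v4: (1-0.546)·(-4,1.76) + 0.546·(-3.95,0.98) = (-3.9727,1.3341)
  v5: (1-0.546)·(-3.84,-2.28) + 0.546·(-4.32,-5.34) = (-4.1021,-3.9508)
  v6: (1-0.546)·(-2.34,-3.27) + 0.546·(-1.06,-5.83) = (-1.6411,-4.6678)
  v7: (1-0.546)·(1.13,-1.92) + 0.546·(3.72,-4.64) = (2.5441,-3.4051)
  v8: (1-0.546)·(3.07,-0.35) + 0.546·(10.03,-2.55) = (6.8702,-1.5512)
Shoelace sum Σ(x_i·y_{i+1} − x_{i+1}·y_i):
  i=1: 6.2425·2.1335 − 3.9573·0.8005 = +10.1507 (running +10.1507)
  i=2: 3.9573·1.8112 − -1.4401·2.1335 = +10.2402 (running +20.3909)
  i=3: -1.4401·1.3341 − -3.9727·1.8112 = +5.2742 (running +25.6651)
  i=4: -3.9727·-3.9508 − -4.1021·1.3341 = +21.1679 (running +46.8329)
  i=5: -4.1021·-4.6678 − -1.6411·-3.9508 = +12.6639 (running +59.4968)
  i=6: -1.6411·-3.4051 − 2.5441·-4.6678 = +17.4636 (running +76.9604)
  i=7: 2.5441·-1.5512 − 6.8702·-3.4051 = +19.4472 (running +96.4077)
  i=8: 6.8702·0.8005 − 6.2425·-1.5512 = +15.1830 (running +111.5906)
Area = |Σ|/2 = |111.5906|/2 = 55.7953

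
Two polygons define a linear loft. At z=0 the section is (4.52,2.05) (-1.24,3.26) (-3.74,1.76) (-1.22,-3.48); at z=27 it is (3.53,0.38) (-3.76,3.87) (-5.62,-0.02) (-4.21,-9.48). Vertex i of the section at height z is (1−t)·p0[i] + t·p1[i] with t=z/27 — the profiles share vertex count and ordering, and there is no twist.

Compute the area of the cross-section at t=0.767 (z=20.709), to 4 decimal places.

Area at t=0.767: 52.7419

Cross-section at t=0.767: each vertex is (1-t)·p0[i] + t·p1[i].
  v1: (1-0.767)·(4.52,2.05) + 0.767·(3.53,0.38) = (3.7607,0.7691)
  v2: (1-0.767)·(-1.24,3.26) + 0.767·(-3.76,3.87) = (-3.1728,3.7279)
  v3: (1-0.767)·(-3.74,1.76) + 0.767·(-5.62,-0.02) = (-5.1820,0.3947)
  v4: (1-0.767)·(-1.22,-3.48) + 0.767·(-4.21,-9.48) = (-3.5133,-8.0820)
Shoelace sum Σ(x_i·y_{i+1} − x_{i+1}·y_i):
  i=1: 3.7607·3.7279 − -3.1728·0.7691 = +16.4596 (running +16.4596)
  i=2: -3.1728·0.3947 − -5.1820·3.7279 = +18.0652 (running +34.5248)
  i=3: -5.1820·-8.0820 − -3.5133·0.3947 = +43.2675 (running +77.7922)
  i=4: -3.5133·0.7691 − 3.7607·-8.0820 = +27.6916 (running +105.4838)
Area = |Σ|/2 = |105.4838|/2 = 52.7419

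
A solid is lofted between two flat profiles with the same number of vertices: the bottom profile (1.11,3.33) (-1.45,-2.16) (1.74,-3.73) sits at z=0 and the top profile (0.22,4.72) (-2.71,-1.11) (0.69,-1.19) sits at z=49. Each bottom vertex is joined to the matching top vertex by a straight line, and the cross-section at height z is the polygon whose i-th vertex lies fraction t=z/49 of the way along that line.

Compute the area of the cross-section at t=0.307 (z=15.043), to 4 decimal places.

Area at t=0.307: 10.5906

Cross-section at t=0.307: each vertex is (1-t)·p0[i] + t·p1[i].
  v1: (1-0.307)·(1.11,3.33) + 0.307·(0.22,4.72) = (0.8368,3.7567)
  v2: (1-0.307)·(-1.45,-2.16) + 0.307·(-2.71,-1.11) = (-1.8368,-1.8377)
  v3: (1-0.307)·(1.74,-3.73) + 0.307·(0.69,-1.19) = (1.4177,-2.9502)
Shoelace sum Σ(x_i·y_{i+1} − x_{i+1}·y_i):
  i=1: 0.8368·-1.8377 − -1.8368·3.7567 = +5.3627 (running +5.3627)
  i=2: -1.8368·-2.9502 − 1.4177·-1.8377 = +8.0242 (running +13.3869)
  i=3: 1.4177·3.7567 − 0.8368·-2.9502 = +7.7944 (running +21.1813)
Area = |Σ|/2 = |21.1813|/2 = 10.5906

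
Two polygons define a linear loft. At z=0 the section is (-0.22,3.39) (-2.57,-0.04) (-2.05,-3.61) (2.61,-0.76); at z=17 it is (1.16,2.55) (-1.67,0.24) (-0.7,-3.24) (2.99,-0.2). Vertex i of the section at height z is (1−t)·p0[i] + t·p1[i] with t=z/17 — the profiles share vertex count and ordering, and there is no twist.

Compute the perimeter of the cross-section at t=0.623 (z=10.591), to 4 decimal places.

Cross-section at t=0.623: each vertex is (1-t)·p0[i] + t·p1[i].
  v1: (1-0.623)·(-0.22,3.39) + 0.623·(1.16,2.55) = (0.6397,2.8667)
  v2: (1-0.623)·(-2.57,-0.04) + 0.623·(-1.67,0.24) = (-2.0093,0.1344)
  v3: (1-0.623)·(-2.05,-3.61) + 0.623·(-0.7,-3.24) = (-1.2089,-3.3795)
  v4: (1-0.623)·(2.61,-0.76) + 0.623·(2.99,-0.2) = (2.8467,-0.4111)
Perimeter = Σ |v_{i+1} − v_i|:
  edge 1→2: √(-2.6490² + -2.7322²) = 3.8056 (running 3.8056)
  edge 2→3: √(0.8004² + -3.5139²) = 3.6039 (running 7.4095)
  edge 3→4: √(4.0557² + 2.9684²) = 5.0259 (running 12.4354)
  edge 4→1: √(-2.2070² + 3.2778²) = 3.9516 (running 16.3870)
Perimeter = 16.3870

Perimeter at t=0.623: 16.3870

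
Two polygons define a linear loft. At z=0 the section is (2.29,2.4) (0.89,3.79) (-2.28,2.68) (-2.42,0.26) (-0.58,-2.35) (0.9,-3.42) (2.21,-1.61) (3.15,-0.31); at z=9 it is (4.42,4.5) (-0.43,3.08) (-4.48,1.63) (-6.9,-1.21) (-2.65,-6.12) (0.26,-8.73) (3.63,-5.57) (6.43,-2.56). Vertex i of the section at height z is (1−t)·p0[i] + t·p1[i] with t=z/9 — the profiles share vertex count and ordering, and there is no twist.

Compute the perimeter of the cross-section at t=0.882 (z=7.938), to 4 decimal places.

Perimeter at t=0.882: 37.0101

Cross-section at t=0.882: each vertex is (1-t)·p0[i] + t·p1[i].
  v1: (1-0.882)·(2.29,2.4) + 0.882·(4.42,4.5) = (4.1687,4.2522)
  v2: (1-0.882)·(0.89,3.79) + 0.882·(-0.43,3.08) = (-0.2742,3.1638)
  v3: (1-0.882)·(-2.28,2.68) + 0.882·(-4.48,1.63) = (-4.2204,1.7539)
  v4: (1-0.882)·(-2.42,0.26) + 0.882·(-6.9,-1.21) = (-6.3714,-1.0365)
  v5: (1-0.882)·(-0.58,-2.35) + 0.882·(-2.65,-6.12) = (-2.4057,-5.6751)
  v6: (1-0.882)·(0.9,-3.42) + 0.882·(0.26,-8.73) = (0.3355,-8.1034)
  v7: (1-0.882)·(2.21,-1.61) + 0.882·(3.63,-5.57) = (3.4624,-5.1027)
  v8: (1-0.882)·(3.15,-0.31) + 0.882·(6.43,-2.56) = (6.0430,-2.2945)
Perimeter = Σ |v_{i+1} − v_i|:
  edge 1→2: √(-4.4429² + -1.0884²) = 4.5743 (running 4.5743)
  edge 2→3: √(-3.9462² + -1.4099²) = 4.1905 (running 8.7647)
  edge 3→4: √(-2.1510² + -2.7904²) = 3.5232 (running 12.2880)
  edge 4→5: √(3.9656² + -4.6386²) = 6.1027 (running 18.3907)
  edge 5→6: √(2.7413² + -2.4283²) = 3.6621 (running 22.0528)
  edge 6→7: √(3.1269² + 3.0007²) = 4.3338 (running 26.3866)
  edge 7→8: √(2.5805² + 2.8082²) = 3.8138 (running 30.2004)
  edge 8→1: √(-1.8743² + 6.5467²) = 6.8097 (running 37.0101)
Perimeter = 37.0101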